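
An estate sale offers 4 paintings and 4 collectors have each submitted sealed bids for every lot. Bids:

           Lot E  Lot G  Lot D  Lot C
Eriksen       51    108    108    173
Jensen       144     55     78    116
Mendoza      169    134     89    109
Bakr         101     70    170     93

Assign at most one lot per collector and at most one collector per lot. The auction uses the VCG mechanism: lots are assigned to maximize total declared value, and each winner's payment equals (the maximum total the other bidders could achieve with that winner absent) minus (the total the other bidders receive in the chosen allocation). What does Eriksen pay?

Efficient allocation: Eriksen→Lot C ($173), Jensen→Lot E ($144), Mendoza→Lot G ($134), Bakr→Lot D ($170); total welfare W = $621.
Eriksen receives Lot C at value $173, so the others get W − 173 = $448.
Without Eriksen: best allocation of the remaining 3 bidders over all 4 lots is Jensen→Lot C ($116), Mendoza→Lot E ($169), Bakr→Lot D ($170), total $455.
VCG payment = (others' best without Eriksen) − (others' welfare with Eriksen) = 455 − 448 = $7.

Eriksen pays $7.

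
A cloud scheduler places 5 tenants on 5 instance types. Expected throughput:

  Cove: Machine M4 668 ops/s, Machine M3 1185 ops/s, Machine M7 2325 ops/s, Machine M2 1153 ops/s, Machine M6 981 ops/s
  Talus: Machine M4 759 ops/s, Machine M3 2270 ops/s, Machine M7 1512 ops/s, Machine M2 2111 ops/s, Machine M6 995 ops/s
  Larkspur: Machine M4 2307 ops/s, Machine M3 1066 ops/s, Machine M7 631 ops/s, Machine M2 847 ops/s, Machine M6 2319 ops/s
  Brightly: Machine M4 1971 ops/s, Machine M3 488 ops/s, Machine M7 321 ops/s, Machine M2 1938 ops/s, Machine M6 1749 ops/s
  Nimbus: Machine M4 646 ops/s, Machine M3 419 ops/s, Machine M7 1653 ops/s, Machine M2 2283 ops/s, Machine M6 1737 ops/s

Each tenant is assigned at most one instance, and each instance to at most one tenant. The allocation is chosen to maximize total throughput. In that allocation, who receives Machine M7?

Cove receives Machine M7.

This is a one-to-one assignment (maximum-weight bipartite matching).
Optimal: Cove→Machine M7 (2325 ops/s), Talus→Machine M3 (2270 ops/s), Larkspur→Machine M6 (2319 ops/s), Brightly→Machine M4 (1971 ops/s), Nimbus→Machine M2 (2283 ops/s) — total 2325+2270+2319+1971+2283 = 11168 ops/s.
Column-greedy (each instance in turn goes to its best remaining tenant) gives 10934 ops/s, worse by 234.
Next-best assignment: Cove→Machine M7, Talus→Machine M3, Larkspur→Machine M4, Brightly→Machine M6, Nimbus→Machine M2 = 10934 ops/s.
Checked against all permutations: 11168 ops/s is optimal.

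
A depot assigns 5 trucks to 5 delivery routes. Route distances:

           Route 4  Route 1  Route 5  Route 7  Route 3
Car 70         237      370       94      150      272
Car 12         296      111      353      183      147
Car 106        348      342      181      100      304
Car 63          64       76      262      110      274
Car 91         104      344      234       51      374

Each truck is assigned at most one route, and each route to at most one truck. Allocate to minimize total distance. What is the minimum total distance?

Treat this as an assignment problem: match each truck to one route.
Optimal: Car 70→Route 5 (94 km), Car 12→Route 3 (147 km), Car 106→Route 7 (100 km), Car 63→Route 1 (76 km), Car 91→Route 4 (104 km) — total 94+147+100+76+104 = 521 km.
Column-greedy (each route in turn goes to its cheapest remaining truck) gives 624 km, worse by 103.
No other one-to-one assignment undercuts 521 km.

Minimum total: 521 km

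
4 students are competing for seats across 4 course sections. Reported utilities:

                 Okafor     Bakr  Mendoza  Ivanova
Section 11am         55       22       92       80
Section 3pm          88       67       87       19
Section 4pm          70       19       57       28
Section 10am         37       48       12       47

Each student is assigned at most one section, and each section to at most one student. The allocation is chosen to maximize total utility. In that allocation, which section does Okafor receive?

Okafor receives Section 4pm.

This is the linear assignment problem.
Optimal: Okafor→Section 4pm (70 points), Bakr→Section 10am (48 points), Mendoza→Section 3pm (87 points), Ivanova→Section 11am (80 points) — total 70+48+87+80 = 285 points.
Row-greedy (each student in turn takes its best remaining section) gives 256 points, worse by 29.
Checked against all permutations: 285 points is optimal.
Okafor's own top section is Section 3pm (88 points), but forcing Okafor→Section 3pm and reassigning the rest optimally gives only 273 points — worse by 12.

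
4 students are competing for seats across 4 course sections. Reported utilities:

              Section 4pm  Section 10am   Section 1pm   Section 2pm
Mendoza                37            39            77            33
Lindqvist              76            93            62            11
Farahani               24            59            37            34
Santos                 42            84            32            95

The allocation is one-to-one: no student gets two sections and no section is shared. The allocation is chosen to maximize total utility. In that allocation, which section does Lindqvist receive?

This is the linear assignment problem.
Optimal: Mendoza→Section 1pm (77 points), Lindqvist→Section 4pm (76 points), Farahani→Section 10am (59 points), Santos→Section 2pm (95 points) — total 77+76+59+95 = 307 points.
Column-greedy (each section in turn goes to its best remaining student) gives 271 points, worse by 36.
Next-best assignment: Mendoza→Section 1pm, Lindqvist→Section 10am, Farahani→Section 4pm, Santos→Section 2pm = 289 points.
Lindqvist's own top section is Section 10am (93 points), but forcing Lindqvist→Section 10am and reassigning the rest optimally gives only 289 points — worse by 18.

Lindqvist receives Section 4pm.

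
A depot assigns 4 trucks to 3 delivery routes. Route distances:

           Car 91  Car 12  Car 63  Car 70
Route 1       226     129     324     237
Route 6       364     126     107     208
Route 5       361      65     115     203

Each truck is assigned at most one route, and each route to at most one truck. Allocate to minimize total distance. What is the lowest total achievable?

Minimum total: 398 km

Optimal: Car 91→Route 1 (226 km), Car 63→Route 6 (107 km), Car 12→Route 5 (65 km) — total 226+107+65 = 398 km.
Column-greedy (each route in turn goes to its cheapest remaining truck) gives 439 km, worse by 41.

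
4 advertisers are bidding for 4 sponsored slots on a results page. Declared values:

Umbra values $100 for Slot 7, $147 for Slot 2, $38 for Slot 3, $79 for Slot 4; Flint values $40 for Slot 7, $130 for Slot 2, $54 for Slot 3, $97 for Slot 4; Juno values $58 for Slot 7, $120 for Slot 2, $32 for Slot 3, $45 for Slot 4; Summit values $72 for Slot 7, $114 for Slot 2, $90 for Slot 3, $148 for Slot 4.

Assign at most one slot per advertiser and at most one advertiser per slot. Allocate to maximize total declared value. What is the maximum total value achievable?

Maximum total: $422

Optimal: Umbra→Slot 7 ($100), Flint→Slot 3 ($54), Juno→Slot 2 ($120), Summit→Slot 4 ($148) — total 100+54+120+148 = $422.
Max-entry greedy (repeatedly take the single best remaining cell) gives $407, worse by 15.
Checked against all permutations: $422 is optimal.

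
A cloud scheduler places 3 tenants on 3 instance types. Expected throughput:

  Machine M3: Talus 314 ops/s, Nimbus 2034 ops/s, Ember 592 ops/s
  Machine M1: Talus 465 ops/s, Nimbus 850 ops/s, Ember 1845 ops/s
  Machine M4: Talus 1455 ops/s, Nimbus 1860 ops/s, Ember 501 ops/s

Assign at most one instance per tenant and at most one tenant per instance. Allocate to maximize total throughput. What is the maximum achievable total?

Maximum total: 5334 ops/s

Optimal: Talus→Machine M4 (1455 ops/s), Nimbus→Machine M3 (2034 ops/s), Ember→Machine M1 (1845 ops/s) — total 1455+2034+1845 = 5334 ops/s.
Checked against all permutations: 5334 ops/s is optimal.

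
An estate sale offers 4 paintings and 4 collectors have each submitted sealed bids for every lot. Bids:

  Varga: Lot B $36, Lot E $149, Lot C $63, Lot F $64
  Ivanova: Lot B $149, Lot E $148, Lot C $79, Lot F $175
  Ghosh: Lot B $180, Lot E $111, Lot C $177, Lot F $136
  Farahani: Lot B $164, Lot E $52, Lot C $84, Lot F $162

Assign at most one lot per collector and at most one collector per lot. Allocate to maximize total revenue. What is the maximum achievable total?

Max total: $665

Optimal: Varga→Lot E ($149), Ivanova→Lot F ($175), Ghosh→Lot C ($177), Farahani→Lot B ($164) — total 149+175+177+164 = $665.
Column-greedy (each lot in turn goes to its best remaining collector) gives $588, worse by 77.
Swapping Varga↔Farahani (Varga→Lot B $36, Farahani→Lot E $52) loses 225.
Every other assignment is strictly worse.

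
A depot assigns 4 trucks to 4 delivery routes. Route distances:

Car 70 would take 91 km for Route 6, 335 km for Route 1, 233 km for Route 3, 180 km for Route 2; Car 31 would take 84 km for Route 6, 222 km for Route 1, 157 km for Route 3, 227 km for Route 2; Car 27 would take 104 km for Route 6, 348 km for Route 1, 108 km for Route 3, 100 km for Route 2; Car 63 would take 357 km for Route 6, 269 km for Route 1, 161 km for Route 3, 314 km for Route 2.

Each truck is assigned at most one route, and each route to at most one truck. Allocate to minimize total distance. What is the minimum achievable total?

Minimum total: 574 km

Optimal: Car 70→Route 6 (91 km), Car 31→Route 1 (222 km), Car 27→Route 2 (100 km), Car 63→Route 3 (161 km) — total 91+222+100+161 = 574 km.
Row-greedy (each truck in turn takes its cheapest remaining route) gives 617 km, worse by 43.
Next-best assignment: Car 70→Route 6, Car 31→Route 3, Car 27→Route 2, Car 63→Route 1 = 617 km.
Checked against all permutations: 574 km is optimal.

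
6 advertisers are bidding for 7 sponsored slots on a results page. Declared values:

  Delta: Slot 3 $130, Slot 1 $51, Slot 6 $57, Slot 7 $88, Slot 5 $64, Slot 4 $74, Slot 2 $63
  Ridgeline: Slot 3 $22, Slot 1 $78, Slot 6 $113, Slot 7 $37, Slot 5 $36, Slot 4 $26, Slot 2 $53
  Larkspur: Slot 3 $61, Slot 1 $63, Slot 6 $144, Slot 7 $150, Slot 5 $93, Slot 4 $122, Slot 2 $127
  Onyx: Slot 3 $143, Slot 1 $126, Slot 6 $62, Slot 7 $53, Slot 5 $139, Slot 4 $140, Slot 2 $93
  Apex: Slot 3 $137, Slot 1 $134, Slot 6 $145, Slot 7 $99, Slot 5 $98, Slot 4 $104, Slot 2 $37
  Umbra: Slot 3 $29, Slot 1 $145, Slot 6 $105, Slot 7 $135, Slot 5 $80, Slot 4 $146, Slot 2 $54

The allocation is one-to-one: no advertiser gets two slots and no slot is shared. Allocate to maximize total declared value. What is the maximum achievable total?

Max total: $812

Optimal: Delta→Slot 3 ($130), Ridgeline→Slot 6 ($113), Larkspur→Slot 7 ($150), Onyx→Slot 5 ($139), Apex→Slot 1 ($134), Umbra→Slot 4 ($146) — total 130+113+150+139+134+146 = $812.
Row-greedy (each advertiser in turn takes its best remaining slot) gives $747, worse by 65.
Next-best assignment: Delta→Slot 3, Ridgeline→Slot 6, Larkspur→Slot 2, Onyx→Slot 5, Apex→Slot 1, Umbra→Slot 4 = $789.
No other one-to-one assignment exceeds $812.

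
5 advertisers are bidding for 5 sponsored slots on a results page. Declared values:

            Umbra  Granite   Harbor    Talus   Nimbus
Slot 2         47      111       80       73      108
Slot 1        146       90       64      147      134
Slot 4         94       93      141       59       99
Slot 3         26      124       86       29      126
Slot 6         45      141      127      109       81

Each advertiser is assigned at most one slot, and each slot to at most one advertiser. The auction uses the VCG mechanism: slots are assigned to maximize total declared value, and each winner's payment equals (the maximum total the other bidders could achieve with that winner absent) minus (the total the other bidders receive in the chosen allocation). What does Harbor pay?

Harbor pays $16.

Efficient allocation: Umbra→Slot 1 ($146), Granite→Slot 2 ($111), Harbor→Slot 4 ($141), Talus→Slot 6 ($109), Nimbus→Slot 3 ($126); total welfare W = $633.
Harbor receives Slot 4 at value $141, so the others get W − 141 = $492.
Without Harbor: best allocation of the remaining 4 bidders over all 5 slots is Umbra→Slot 4 ($94), Granite→Slot 6 ($141), Talus→Slot 1 ($147), Nimbus→Slot 3 ($126), total $508.
VCG payment = (others' best without Harbor) − (others' welfare with Harbor) = 508 − 492 = $16.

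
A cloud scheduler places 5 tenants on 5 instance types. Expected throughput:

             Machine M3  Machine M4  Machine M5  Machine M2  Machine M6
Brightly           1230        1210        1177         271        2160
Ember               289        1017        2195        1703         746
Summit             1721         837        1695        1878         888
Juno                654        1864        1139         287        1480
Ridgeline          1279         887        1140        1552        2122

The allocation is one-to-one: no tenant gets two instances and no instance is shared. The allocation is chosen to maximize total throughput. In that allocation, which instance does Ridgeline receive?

Optimal: Brightly→Machine M6 (2160 ops/s), Ember→Machine M5 (2195 ops/s), Summit→Machine M3 (1721 ops/s), Juno→Machine M4 (1864 ops/s), Ridgeline→Machine M2 (1552 ops/s) — total 2160+2195+1721+1864+1552 = 9492 ops/s.
Max-entry greedy (repeatedly take the single best remaining cell) gives 9376 ops/s, worse by 116.
Ridgeline's own top instance is Machine M6 (2122 ops/s), but forcing Ridgeline→Machine M6 and reassigning the rest optimally gives only 9289 ops/s — worse by 203.

Ridgeline receives Machine M2.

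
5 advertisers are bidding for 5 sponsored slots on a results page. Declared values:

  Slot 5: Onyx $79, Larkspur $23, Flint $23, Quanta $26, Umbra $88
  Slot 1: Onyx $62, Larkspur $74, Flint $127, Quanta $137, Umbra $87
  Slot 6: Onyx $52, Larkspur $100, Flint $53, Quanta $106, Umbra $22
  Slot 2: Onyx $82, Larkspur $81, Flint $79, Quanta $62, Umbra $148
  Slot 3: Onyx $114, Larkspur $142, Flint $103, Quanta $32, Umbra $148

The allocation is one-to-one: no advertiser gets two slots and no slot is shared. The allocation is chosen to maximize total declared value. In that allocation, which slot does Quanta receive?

Quanta receives Slot 6.

Treat this as an assignment problem: match each advertiser to one slot.
Optimal: Onyx→Slot 5 ($79), Larkspur→Slot 3 ($142), Flint→Slot 1 ($127), Quanta→Slot 6 ($106), Umbra→Slot 2 ($148) — total 79+142+127+106+148 = $602.
Next-best assignment: Onyx→Slot 5, Larkspur→Slot 6, Flint→Slot 3, Quanta→Slot 1, Umbra→Slot 2 = $567.
No other one-to-one assignment exceeds $602.
Quanta's own top slot is Slot 1 ($137), but forcing Quanta→Slot 1 and reassigning the rest optimally gives only $567 — worse by 35.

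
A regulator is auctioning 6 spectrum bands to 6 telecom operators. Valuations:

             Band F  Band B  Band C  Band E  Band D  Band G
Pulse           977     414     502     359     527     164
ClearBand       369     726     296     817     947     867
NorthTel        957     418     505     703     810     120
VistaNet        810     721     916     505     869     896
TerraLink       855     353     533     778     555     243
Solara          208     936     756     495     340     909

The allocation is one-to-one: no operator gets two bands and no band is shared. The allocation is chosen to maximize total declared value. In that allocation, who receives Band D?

Optimal: Pulse→Band F ($977M), ClearBand→Band G ($867M), NorthTel→Band D ($810M), VistaNet→Band C ($916M), TerraLink→Band E ($778M), Solara→Band B ($936M) — total 977+867+810+916+778+936 = $5284M.
Max-entry greedy (repeatedly take the single best remaining cell) gives $4674M, worse by 610.
Next-best assignment: Pulse→Band F, ClearBand→Band B, NorthTel→Band D, VistaNet→Band C, TerraLink→Band E, Solara→Band G = $5116M.
NorthTel's own top band is Band F ($957M), but forcing NorthTel→Band F and reassigning the rest optimally gives only $5016M — worse by 268.

NorthTel receives Band D.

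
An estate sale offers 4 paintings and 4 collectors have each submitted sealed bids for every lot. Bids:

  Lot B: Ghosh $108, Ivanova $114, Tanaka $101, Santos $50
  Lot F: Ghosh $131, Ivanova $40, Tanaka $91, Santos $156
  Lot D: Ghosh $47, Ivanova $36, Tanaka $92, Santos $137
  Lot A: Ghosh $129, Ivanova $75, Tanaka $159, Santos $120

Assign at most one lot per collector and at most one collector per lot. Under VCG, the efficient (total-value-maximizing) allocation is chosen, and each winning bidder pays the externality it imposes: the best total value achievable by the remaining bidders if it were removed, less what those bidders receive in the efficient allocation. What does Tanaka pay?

Efficient allocation: Ghosh→Lot F ($131), Ivanova→Lot B ($114), Tanaka→Lot A ($159), Santos→Lot D ($137); total welfare W = $541.
Tanaka receives Lot A at value $159, so the others get W − 159 = $382.
Without Tanaka: best allocation of the remaining 3 bidders over all 4 lots is Ghosh→Lot A ($129), Ivanova→Lot B ($114), Santos→Lot F ($156), total $399.
VCG payment = (others' best without Tanaka) − (others' welfare with Tanaka) = 399 − 382 = $17.

Tanaka pays $17.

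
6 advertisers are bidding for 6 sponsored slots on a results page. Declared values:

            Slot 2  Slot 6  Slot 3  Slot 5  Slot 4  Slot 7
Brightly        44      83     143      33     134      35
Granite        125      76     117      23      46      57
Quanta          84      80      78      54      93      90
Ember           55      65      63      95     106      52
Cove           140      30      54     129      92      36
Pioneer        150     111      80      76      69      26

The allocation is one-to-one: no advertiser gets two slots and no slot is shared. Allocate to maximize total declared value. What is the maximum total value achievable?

Max total: $704

Optimal: Brightly→Slot 3 ($143), Granite→Slot 2 ($125), Quanta→Slot 7 ($90), Ember→Slot 4 ($106), Cove→Slot 5 ($129), Pioneer→Slot 6 ($111) — total 143+125+90+106+129+111 = $704.
Column-greedy (each slot in turn goes to its best remaining advertiser) gives $675, worse by 29.
Swapping Cove↔Brightly (Cove→Slot 3 $54, Brightly→Slot 5 $33) loses 185.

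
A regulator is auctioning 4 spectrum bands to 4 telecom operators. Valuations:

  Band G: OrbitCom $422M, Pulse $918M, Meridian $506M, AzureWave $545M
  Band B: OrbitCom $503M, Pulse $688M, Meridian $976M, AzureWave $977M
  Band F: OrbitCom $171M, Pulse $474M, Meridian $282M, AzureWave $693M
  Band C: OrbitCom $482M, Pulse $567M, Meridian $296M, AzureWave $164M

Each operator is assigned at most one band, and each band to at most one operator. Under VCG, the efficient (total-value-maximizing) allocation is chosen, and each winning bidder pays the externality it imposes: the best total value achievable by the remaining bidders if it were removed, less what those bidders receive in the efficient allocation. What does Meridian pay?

Efficient allocation: OrbitCom→Band C ($482M), Pulse→Band G ($918M), Meridian→Band B ($976M), AzureWave→Band F ($693M); total welfare W = $3069M.
Meridian receives Band B at value $976M, so the others get W − 976 = $2093M.
Without Meridian: best allocation of the remaining 3 bidders over all 4 bands is OrbitCom→Band C ($482M), Pulse→Band G ($918M), AzureWave→Band B ($977M), total $2377M.
VCG payment = (others' best without Meridian) − (others' welfare with Meridian) = 2377 − 2093 = $284M.

Meridian pays $284M.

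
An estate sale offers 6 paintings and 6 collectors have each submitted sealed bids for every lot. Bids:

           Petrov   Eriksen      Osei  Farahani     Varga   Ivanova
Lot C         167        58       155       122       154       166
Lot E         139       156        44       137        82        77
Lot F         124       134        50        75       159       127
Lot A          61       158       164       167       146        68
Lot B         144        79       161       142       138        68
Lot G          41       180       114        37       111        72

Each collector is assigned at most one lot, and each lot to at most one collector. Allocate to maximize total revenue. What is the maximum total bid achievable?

Optimal: Petrov→Lot E ($139), Eriksen→Lot G ($180), Osei→Lot B ($161), Farahani→Lot A ($167), Varga→Lot F ($159), Ivanova→Lot C ($166) — total 139+180+161+167+159+166 = $972.
Column-greedy (each lot in turn goes to its best remaining collector) gives $882, worse by 90.
Next-best assignment: Petrov→Lot E, Eriksen→Lot G, Osei→Lot A, Farahani→Lot B, Varga→Lot F, Ivanova→Lot C = $950.

Maximum total: $972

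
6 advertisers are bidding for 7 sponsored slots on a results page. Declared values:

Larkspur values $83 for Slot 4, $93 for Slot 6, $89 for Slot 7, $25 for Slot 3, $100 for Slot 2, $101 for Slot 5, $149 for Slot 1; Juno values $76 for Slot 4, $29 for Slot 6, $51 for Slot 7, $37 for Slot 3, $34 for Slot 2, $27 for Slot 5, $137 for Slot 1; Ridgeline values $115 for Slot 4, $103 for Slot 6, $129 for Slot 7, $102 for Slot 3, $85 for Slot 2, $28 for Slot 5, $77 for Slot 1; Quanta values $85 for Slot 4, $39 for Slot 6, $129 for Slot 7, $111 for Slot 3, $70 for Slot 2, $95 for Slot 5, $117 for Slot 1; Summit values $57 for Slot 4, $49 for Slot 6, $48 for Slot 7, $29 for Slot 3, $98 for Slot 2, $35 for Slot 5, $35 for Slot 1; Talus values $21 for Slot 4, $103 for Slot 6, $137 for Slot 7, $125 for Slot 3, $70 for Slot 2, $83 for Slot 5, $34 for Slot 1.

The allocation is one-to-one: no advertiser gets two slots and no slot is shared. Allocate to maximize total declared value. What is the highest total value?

Max total: $705

Optimal: Larkspur→Slot 5 ($101), Juno→Slot 1 ($137), Ridgeline→Slot 4 ($115), Quanta→Slot 7 ($129), Summit→Slot 2 ($98), Talus→Slot 3 ($125) — total 101+137+115+129+98+125 = $705.
Column-greedy (each slot in turn goes to its best remaining advertiser) gives $519, worse by 186.
Next-best assignment: Larkspur→Slot 5, Juno→Slot 1, Ridgeline→Slot 4, Quanta→Slot 3, Summit→Slot 2, Talus→Slot 7 = $699.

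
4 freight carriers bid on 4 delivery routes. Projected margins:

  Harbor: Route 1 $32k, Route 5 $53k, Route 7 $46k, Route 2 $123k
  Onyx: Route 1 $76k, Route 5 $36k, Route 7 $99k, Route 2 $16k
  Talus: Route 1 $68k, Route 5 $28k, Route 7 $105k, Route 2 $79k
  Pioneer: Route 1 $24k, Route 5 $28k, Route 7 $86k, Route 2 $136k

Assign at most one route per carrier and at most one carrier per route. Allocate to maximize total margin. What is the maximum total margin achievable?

Max total: $370k

Optimal: Harbor→Route 5 ($53k), Onyx→Route 1 ($76k), Talus→Route 7 ($105k), Pioneer→Route 2 ($136k) — total 53+76+105+136 = $370k.
Row-greedy (each carrier in turn takes its best remaining route) gives $318k, worse by 52.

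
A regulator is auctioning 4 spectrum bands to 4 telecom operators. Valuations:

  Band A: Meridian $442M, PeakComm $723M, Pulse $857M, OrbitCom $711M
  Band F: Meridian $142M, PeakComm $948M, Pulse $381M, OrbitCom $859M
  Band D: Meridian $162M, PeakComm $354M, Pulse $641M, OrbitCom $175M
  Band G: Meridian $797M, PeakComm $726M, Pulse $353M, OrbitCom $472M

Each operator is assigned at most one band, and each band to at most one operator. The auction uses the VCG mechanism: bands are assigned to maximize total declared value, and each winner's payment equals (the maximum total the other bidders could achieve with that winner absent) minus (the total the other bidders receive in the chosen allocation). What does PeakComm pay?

PeakComm pays $364M.

Efficient allocation: Meridian→Band G ($797M), PeakComm→Band F ($948M), Pulse→Band D ($641M), OrbitCom→Band A ($711M); total welfare W = $3097M.
PeakComm receives Band F at value $948M, so the others get W − 948 = $2149M.
Without PeakComm: best allocation of the remaining 3 bidders over all 4 bands is Meridian→Band G ($797M), Pulse→Band A ($857M), OrbitCom→Band F ($859M), total $2513M.
VCG payment = (others' best without PeakComm) − (others' welfare with PeakComm) = 2513 − 2149 = $364M.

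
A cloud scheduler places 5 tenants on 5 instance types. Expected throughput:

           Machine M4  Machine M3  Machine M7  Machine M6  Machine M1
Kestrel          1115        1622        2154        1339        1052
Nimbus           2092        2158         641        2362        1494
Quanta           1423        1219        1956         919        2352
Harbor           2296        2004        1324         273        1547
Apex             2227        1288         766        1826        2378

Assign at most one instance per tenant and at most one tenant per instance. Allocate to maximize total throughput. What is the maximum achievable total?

Max total: 11099 ops/s

Treat this as an assignment problem: match each tenant to one instance.
Optimal: Kestrel→Machine M7 (2154 ops/s), Nimbus→Machine M6 (2362 ops/s), Quanta→Machine M1 (2352 ops/s), Harbor→Machine M3 (2004 ops/s), Apex→Machine M4 (2227 ops/s) — total 2154+2362+2352+2004+2227 = 11099 ops/s.
Row-greedy (each tenant in turn takes its best remaining instance) gives 10452 ops/s, worse by 647.
Swapping Apex↔Harbor (Apex→Machine M3 1288 ops/s, Harbor→Machine M4 2296 ops/s) loses 647.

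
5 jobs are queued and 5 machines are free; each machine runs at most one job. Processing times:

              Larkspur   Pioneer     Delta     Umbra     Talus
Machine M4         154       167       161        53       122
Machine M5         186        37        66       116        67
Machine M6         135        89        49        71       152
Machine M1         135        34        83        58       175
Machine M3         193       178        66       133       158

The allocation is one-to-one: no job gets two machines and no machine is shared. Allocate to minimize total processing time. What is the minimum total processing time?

Optimal: Larkspur→Machine M6 (135 min), Pioneer→Machine M1 (34 min), Delta→Machine M3 (66 min), Umbra→Machine M4 (53 min), Talus→Machine M5 (67 min) — total 135+34+66+53+67 = 355 min.
Every other assignment is strictly worse.

Minimum total: 355 min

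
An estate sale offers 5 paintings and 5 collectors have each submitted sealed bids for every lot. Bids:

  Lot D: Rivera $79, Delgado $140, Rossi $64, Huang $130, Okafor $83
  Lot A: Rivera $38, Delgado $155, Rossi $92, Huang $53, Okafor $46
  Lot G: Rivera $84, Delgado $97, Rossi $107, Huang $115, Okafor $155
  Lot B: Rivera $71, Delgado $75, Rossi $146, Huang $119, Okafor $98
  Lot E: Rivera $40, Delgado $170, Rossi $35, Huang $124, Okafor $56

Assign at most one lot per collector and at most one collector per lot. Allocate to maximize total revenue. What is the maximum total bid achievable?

Maximum total: $659

Optimal: Rivera→Lot D ($79), Delgado→Lot A ($155), Rossi→Lot B ($146), Huang→Lot E ($124), Okafor→Lot G ($155) — total 79+155+146+124+155 = $659.
Row-greedy (each collector in turn takes its best remaining lot) gives $576, worse by 83.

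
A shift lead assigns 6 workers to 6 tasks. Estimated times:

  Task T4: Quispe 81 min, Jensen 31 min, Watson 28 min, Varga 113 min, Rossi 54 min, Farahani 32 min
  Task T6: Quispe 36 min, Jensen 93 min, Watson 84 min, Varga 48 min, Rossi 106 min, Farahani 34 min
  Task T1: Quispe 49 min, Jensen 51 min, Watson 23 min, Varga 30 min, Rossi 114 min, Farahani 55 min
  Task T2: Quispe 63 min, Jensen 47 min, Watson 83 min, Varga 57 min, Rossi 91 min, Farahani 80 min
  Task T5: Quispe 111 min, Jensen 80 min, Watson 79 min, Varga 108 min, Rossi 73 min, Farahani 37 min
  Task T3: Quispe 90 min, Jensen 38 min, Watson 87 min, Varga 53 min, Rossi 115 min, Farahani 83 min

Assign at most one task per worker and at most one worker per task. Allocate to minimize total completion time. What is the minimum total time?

Optimal: Quispe→Task T6 (36 min), Jensen→Task T3 (38 min), Watson→Task T1 (23 min), Varga→Task T2 (57 min), Rossi→Task T4 (54 min), Farahani→Task T5 (37 min) — total 36+38+23+57+54+37 = 245 min.
Column-greedy (each task in turn goes to its cheapest remaining worker) gives 302 min, worse by 57.
Swapping Rossi↔Quispe (Rossi→Task T6 106 min, Quispe→Task T4 81 min) adds 97.
Every other assignment is strictly worse.

Min total: 245 min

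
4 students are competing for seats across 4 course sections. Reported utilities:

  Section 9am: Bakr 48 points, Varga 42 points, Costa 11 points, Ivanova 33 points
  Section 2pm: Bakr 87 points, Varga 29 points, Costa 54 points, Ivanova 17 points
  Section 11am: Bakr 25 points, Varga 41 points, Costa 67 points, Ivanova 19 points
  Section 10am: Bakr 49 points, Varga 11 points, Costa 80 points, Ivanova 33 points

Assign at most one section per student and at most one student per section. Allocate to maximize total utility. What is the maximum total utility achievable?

Treat this as an assignment problem: match each student to one section.
Optimal: Bakr→Section 2pm (87 points), Varga→Section 11am (41 points), Costa→Section 10am (80 points), Ivanova→Section 9am (33 points) — total 87+41+80+33 = 241 points.
Max-entry greedy (repeatedly take the single best remaining cell) gives 228 points, worse by 13.
Swapping Costa↔Varga (Costa→Section 11am 67 points, Varga→Section 10am 11 points) loses 43.

Maximum total: 241 points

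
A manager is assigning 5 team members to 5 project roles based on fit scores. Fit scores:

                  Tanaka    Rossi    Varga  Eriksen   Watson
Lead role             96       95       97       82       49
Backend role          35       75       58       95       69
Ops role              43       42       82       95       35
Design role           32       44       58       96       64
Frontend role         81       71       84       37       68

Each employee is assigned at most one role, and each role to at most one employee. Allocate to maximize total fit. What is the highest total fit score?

Maximum total: 423 pts

Optimal: Tanaka→Frontend role (81 pts), Rossi→Lead role (95 pts), Varga→Ops role (82 pts), Eriksen→Design role (96 pts), Watson→Backend role (69 pts) — total 81+95+82+96+69 = 423 pts.
Column-greedy (each role in turn goes to its best remaining employee) gives 370 pts, worse by 53.
Next-best assignment: Tanaka→Lead role, Rossi→Backend role, Varga→Ops role, Eriksen→Design role, Watson→Frontend role = 417 pts.
Swapping Watson↔Tanaka (Watson→Frontend role 68 pts, Tanaka→Backend role 35 pts) loses 47.
Every other assignment is strictly worse.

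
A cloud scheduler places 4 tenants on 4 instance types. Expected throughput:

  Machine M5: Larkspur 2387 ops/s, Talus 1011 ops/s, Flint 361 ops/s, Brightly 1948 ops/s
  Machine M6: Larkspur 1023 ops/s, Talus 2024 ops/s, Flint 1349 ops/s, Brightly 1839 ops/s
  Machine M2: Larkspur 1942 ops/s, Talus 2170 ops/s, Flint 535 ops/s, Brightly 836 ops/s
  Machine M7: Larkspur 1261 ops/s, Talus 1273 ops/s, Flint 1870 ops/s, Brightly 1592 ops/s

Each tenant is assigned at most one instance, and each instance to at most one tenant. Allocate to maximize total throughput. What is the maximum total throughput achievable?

Max total: 8266 ops/s

This is a one-to-one assignment (maximum-weight bipartite matching).
Optimal: Larkspur→Machine M5 (2387 ops/s), Talus→Machine M2 (2170 ops/s), Flint→Machine M7 (1870 ops/s), Brightly→Machine M6 (1839 ops/s) — total 2387+2170+1870+1839 = 8266 ops/s.
Column-greedy (each instance in turn goes to its best remaining tenant) gives 7117 ops/s, worse by 1149.
Next-best assignment: Larkspur→Machine M2, Talus→Machine M6, Flint→Machine M7, Brightly→Machine M5 = 7784 ops/s.
No other one-to-one assignment exceeds 8266 ops/s.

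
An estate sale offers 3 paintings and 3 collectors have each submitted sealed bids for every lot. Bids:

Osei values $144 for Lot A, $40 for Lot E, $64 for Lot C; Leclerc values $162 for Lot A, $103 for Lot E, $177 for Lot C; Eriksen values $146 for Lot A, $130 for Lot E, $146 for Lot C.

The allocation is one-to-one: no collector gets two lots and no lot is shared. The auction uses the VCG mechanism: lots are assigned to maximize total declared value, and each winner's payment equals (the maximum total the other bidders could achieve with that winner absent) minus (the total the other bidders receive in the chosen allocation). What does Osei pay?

Efficient allocation: Osei→Lot A ($144), Leclerc→Lot C ($177), Eriksen→Lot E ($130); total welfare W = $451.
Osei receives Lot A at value $144, so the others get W − 144 = $307.
Without Osei: best allocation of the remaining 2 bidders over all 3 lots is Leclerc→Lot C ($177), Eriksen→Lot A ($146), total $323.
VCG payment = (others' best without Osei) − (others' welfare with Osei) = 323 − 307 = $16.

Osei pays $16.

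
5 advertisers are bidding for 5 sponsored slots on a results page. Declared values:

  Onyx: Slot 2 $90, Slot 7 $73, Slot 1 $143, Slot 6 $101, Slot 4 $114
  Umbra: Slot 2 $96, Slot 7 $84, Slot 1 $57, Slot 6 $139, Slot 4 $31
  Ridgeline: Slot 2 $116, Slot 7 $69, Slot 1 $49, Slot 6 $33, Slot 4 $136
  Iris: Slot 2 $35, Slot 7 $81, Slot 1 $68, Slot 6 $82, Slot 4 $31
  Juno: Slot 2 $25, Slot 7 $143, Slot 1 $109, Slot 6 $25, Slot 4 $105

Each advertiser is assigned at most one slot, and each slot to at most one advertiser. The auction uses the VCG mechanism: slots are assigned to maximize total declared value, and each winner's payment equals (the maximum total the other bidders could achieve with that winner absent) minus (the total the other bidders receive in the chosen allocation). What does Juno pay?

Efficient allocation: Onyx→Slot 1 ($143), Umbra→Slot 2 ($96), Ridgeline→Slot 4 ($136), Iris→Slot 6 ($82), Juno→Slot 7 ($143); total welfare W = $600.
Juno receives Slot 7 at value $143, so the others get W − 143 = $457.
Without Juno: best allocation of the remaining 4 bidders over all 5 slots is Onyx→Slot 1 ($143), Umbra→Slot 6 ($139), Ridgeline→Slot 4 ($136), Iris→Slot 7 ($81), total $499.
VCG payment = (others' best without Juno) − (others' welfare with Juno) = 499 − 457 = $42.

Juno pays $42.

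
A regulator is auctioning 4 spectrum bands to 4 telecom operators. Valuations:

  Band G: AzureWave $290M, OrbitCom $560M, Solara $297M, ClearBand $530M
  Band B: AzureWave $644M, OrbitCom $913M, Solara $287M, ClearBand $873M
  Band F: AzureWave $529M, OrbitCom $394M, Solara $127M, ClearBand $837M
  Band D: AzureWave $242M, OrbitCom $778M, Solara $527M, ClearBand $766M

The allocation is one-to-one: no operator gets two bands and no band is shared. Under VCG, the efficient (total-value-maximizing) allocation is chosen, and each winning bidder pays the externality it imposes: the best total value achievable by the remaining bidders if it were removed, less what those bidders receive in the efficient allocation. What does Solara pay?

Solara pays $218M.

Efficient allocation: AzureWave→Band B ($644M), OrbitCom→Band G ($560M), Solara→Band D ($527M), ClearBand→Band F ($837M); total welfare W = $2568M.
Solara receives Band D at value $527M, so the others get W − 527 = $2041M.
Without Solara: best allocation of the remaining 3 bidders over all 4 bands is AzureWave→Band B ($644M), OrbitCom→Band D ($778M), ClearBand→Band F ($837M), total $2259M.
VCG payment = (others' best without Solara) − (others' welfare with Solara) = 2259 − 2041 = $218M.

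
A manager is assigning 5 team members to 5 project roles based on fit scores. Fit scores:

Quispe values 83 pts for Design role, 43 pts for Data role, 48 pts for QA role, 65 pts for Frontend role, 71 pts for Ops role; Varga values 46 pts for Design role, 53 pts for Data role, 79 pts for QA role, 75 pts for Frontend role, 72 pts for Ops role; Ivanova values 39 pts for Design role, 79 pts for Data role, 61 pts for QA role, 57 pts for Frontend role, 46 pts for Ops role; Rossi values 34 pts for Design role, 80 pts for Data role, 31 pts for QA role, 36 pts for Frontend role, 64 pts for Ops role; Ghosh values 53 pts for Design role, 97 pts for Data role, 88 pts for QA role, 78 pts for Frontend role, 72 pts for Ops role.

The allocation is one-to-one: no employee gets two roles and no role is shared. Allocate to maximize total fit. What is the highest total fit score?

This is the linear assignment problem.
Optimal: Quispe→Design role (83 pts), Varga→Frontend role (75 pts), Ivanova→Data role (79 pts), Rossi→Ops role (64 pts), Ghosh→QA role (88 pts) — total 83+75+79+64+88 = 389 pts.
Column-greedy (each role in turn goes to its best remaining employee) gives 380 pts, worse by 9.
Swapping Ghosh↔Rossi (Ghosh→Ops role 72 pts, Rossi→QA role 31 pts) loses 49.
Checked against all permutations: 389 pts is optimal.

Max total: 389 pts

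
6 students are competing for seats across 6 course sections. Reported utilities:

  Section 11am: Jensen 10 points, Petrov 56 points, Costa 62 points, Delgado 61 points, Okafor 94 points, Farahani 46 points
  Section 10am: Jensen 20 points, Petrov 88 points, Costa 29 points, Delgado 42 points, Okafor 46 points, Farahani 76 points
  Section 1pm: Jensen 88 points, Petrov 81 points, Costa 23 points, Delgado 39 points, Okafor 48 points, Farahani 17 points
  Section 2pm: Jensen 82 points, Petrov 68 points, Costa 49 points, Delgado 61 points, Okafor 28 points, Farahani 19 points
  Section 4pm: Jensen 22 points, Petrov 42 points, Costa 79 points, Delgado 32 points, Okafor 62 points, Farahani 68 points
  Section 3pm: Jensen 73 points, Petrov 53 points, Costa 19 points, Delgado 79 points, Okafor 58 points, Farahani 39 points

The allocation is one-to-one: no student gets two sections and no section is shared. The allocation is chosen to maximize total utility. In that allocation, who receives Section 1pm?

Petrov receives Section 1pm.

Treat this as an assignment problem: match each student to one section.
Optimal: Jensen→Section 2pm (82 points), Petrov→Section 1pm (81 points), Costa→Section 4pm (79 points), Delgado→Section 3pm (79 points), Okafor→Section 11am (94 points), Farahani→Section 10am (76 points) — total 82+81+79+79+94+76 = 491 points.
Column-greedy (each section in turn goes to its best remaining student) gives 449 points, worse by 42.
Next-best assignment: Jensen→Section 1pm, Petrov→Section 2pm, Costa→Section 4pm, Delgado→Section 3pm, Okafor→Section 11am, Farahani→Section 10am = 484 points.
Swapping Delgado↔Okafor (Delgado→Section 11am 61 points, Okafor→Section 3pm 58 points) loses 54.
Petrov's own top section is Section 10am (88 points), but forcing Petrov→Section 10am and reassigning the rest optimally gives only 466 points — worse by 25.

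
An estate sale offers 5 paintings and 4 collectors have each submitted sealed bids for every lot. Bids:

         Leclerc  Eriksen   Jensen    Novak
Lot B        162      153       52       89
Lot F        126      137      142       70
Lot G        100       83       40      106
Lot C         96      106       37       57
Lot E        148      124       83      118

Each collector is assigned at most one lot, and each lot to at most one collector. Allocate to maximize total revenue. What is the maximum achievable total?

This is a one-to-one assignment (maximum-weight bipartite matching).
Optimal: Leclerc→Lot E ($148), Eriksen→Lot B ($153), Jensen→Lot F ($142), Novak→Lot G ($106) — total 148+153+142+106 = $549.
Swapping Eriksen↔Leclerc (Eriksen→Lot E $124, Leclerc→Lot B $162) loses 15.
No other one-to-one assignment exceeds $549.

Maximum total: $549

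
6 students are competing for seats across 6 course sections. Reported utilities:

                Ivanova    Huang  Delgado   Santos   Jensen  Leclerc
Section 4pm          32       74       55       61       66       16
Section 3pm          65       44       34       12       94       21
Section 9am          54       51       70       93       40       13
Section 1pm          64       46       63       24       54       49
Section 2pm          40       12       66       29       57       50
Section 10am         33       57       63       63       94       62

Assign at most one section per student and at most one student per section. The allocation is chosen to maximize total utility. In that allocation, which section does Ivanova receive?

Ivanova receives Section 1pm.

Optimal: Ivanova→Section 1pm (64 points), Huang→Section 4pm (74 points), Delgado→Section 2pm (66 points), Santos→Section 9am (93 points), Jensen→Section 3pm (94 points), Leclerc→Section 10am (62 points) — total 64+74+66+93+94+62 = 453 points.
Row-greedy (each student in turn takes its best remaining section) gives 378 points, worse by 75.
Every other assignment is strictly worse.
Ivanova's own top section is Section 3pm (65 points), but forcing Ivanova→Section 3pm and reassigning the rest optimally gives only 441 points — worse by 12.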